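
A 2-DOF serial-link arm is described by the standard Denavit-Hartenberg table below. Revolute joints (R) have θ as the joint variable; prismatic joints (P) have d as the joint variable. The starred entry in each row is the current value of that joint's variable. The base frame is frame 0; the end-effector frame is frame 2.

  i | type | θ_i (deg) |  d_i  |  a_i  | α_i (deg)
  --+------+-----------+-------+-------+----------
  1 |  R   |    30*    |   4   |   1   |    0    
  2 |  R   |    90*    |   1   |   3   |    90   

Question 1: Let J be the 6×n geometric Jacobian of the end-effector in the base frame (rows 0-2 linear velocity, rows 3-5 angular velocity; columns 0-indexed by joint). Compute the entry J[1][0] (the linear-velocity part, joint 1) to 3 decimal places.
-0.634

axis z_0 = ẑ; lever o_n−o_0 = (-0.6340,3.0981,5.0000)
cross product → J_v[:, 0] = (-3.0981,-0.6340,0.0000)
J_ω[:, 0] = z_0
entry J[1][0] = -0.6340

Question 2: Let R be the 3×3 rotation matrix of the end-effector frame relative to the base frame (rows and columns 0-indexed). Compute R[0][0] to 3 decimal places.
-0.500

End-effector x-axis (col 0 of R) = (-0.5000,0.8660,0.0000)
R[0][0] = -0.5000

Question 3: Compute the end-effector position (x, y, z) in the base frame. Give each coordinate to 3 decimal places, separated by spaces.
after link 1: o_1 = (0.8660, 0.5000, 4.0000)
after link 2: o_2 = (-0.6340, 3.0981, 5.0000)

-0.634 3.098 5.000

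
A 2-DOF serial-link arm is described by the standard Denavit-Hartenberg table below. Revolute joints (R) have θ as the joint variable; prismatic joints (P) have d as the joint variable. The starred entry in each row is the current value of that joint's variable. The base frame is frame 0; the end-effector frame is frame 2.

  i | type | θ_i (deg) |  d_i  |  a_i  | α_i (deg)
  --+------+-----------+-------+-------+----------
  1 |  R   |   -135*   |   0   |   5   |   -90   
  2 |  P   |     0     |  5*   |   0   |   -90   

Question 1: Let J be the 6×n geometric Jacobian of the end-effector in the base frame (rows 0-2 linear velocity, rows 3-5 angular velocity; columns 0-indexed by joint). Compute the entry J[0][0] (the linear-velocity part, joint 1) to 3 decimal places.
7.071

axis z_0 = ẑ; lever o_n−o_0 = (0.0000,-7.0711,0.0000)
cross product → J_v[:, 0] = (7.0711,0.0000,-0.0000)
J_ω[:, 0] = z_0
entry J[0][0] = 7.0711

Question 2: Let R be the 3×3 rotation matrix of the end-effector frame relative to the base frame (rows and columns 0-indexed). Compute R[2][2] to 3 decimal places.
End-effector z-axis (col 2 of R) = (0.0000,-0.0000,-1.0000)
R[2][2] = -1.0000

-1.000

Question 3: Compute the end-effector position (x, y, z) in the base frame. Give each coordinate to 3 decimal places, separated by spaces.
0.000 -7.071 0.000

after link 1: o_1 = (-3.5355, -3.5355, 0.0000)
after link 2: o_2 = (0.0000, -7.0711, 0.0000)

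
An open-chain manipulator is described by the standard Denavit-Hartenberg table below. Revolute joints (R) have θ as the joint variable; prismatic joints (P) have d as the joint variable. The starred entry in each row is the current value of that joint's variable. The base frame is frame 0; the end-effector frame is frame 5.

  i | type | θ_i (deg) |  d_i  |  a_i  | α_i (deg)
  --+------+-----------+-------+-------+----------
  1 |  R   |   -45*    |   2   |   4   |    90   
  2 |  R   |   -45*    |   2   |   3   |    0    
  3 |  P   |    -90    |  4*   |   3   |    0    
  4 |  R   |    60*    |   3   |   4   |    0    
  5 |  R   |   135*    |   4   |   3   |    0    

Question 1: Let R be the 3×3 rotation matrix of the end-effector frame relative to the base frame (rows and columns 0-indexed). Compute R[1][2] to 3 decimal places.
-0.707

End-effector z-axis (col 2 of R) = (-0.7071,-0.7071,0.0000)
R[1][2] = -0.7071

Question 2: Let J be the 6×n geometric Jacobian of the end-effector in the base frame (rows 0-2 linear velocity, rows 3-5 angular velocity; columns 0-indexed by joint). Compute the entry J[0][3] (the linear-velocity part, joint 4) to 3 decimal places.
0.895

axis z_3 = (-0.7071,-0.7071,0.0000); lever o_n−o_3 = (-3.1570,-6.7425,-1.2656)
cross product → J_v[:, 3] = (0.8949,-0.8949,2.5353)
J_ω[:, 3] = z_3
entry J[0][3] = 0.8949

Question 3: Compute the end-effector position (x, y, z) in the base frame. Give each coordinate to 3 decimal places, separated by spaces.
after link 1: o_1 = (2.8284, -2.8284, 2.0000)
after link 2: o_2 = (2.9142, -5.7426, -0.1213)
after link 3: o_3 = (-1.4142, -7.0711, -2.2426)
after link 4: o_4 = (-2.8035, -9.9244, -6.1063)
after link 5: o_5 = (-4.5713, -13.8135, -3.5083)

-4.571 -13.814 -3.508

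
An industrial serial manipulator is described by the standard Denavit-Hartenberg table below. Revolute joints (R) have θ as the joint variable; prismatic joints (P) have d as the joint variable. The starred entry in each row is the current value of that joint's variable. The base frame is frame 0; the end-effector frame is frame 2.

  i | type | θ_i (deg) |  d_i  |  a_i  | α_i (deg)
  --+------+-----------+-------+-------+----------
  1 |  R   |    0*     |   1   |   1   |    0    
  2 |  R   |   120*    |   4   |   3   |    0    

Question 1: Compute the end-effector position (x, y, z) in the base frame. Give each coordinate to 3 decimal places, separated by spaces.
-0.500 2.598 5.000

after link 1: o_1 = (1.0000, 0.0000, 1.0000)
after link 2: o_2 = (-0.5000, 2.5981, 5.0000)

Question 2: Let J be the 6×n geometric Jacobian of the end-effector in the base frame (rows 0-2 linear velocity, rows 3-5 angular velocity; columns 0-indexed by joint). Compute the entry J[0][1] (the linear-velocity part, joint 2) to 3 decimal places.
axis z_1 = (0.0000,0.0000,1.0000); lever o_n−o_1 = (-1.5000,2.5981,4.0000)
cross product → J_v[:, 1] = (-2.5981,-1.5000,0.0000)
J_ω[:, 1] = z_1
entry J[0][1] = -2.5981

-2.598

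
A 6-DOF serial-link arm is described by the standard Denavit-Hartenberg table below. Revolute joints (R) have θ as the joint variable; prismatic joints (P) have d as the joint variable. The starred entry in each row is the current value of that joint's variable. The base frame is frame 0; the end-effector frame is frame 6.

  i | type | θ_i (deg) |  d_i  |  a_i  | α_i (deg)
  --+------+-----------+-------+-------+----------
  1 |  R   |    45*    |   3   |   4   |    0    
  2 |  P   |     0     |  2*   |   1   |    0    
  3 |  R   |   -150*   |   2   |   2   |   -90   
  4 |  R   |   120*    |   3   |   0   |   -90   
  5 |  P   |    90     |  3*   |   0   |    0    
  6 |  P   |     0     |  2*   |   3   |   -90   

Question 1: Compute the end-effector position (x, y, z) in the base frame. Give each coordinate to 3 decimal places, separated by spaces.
4.139 5.786 9.500

after link 1: o_1 = (2.8284, 2.8284, 3.0000)
after link 2: o_2 = (3.5355, 3.5355, 5.0000)
after link 3: o_3 = (3.0179, 1.6037, 7.0000)
after link 4: o_4 = (5.9157, 0.8272, 7.0000)
after link 5: o_5 = (6.5881, 3.3368, 8.5000)
after link 6: o_6 = (4.1386, 5.7863, 9.5000)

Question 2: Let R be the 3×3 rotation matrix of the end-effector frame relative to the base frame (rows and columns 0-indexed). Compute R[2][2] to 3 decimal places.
0.866

End-effector z-axis (col 2 of R) = (-0.1294,-0.4830,0.8660)
R[2][2] = 0.8660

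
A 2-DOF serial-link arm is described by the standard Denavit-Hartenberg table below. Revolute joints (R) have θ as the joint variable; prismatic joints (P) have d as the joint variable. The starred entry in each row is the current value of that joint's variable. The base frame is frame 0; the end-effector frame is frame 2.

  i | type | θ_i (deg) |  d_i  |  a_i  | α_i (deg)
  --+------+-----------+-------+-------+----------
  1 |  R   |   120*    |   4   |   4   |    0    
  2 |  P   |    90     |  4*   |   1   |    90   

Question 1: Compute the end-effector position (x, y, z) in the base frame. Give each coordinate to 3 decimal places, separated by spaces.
after link 1: o_1 = (-2.0000, 3.4641, 4.0000)
after link 2: o_2 = (-2.8660, 2.9641, 8.0000)

-2.866 2.964 8.000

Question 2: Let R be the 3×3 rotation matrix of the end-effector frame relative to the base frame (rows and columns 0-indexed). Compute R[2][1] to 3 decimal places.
End-effector y-axis (col 1 of R) = (0.0000,-0.0000,1.0000)
R[2][1] = 1.0000

1.000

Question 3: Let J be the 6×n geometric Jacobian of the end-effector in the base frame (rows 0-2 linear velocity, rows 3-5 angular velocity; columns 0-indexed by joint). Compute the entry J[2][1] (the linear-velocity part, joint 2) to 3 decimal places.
prismatic axis z_1 = (0.0000,0.0000,1.0000)
J_v[:, 1] = z_1; J_ω[:, 1] = (0,0,0)
entry J[2][1] = 1.0000

1.000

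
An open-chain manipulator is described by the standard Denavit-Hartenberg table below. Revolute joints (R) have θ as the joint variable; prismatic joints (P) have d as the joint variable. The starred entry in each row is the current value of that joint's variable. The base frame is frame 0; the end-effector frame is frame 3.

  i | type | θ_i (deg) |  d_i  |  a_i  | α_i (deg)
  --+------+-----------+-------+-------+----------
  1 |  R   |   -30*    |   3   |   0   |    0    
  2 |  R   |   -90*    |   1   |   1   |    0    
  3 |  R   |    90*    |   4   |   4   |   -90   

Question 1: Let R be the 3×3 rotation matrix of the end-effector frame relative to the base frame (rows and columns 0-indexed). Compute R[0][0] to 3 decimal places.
End-effector x-axis (col 0 of R) = (0.8660,-0.5000,0.0000)
R[0][0] = 0.8660

0.866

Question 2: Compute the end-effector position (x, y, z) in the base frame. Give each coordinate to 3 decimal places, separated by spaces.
2.964 -2.866 8.000

after link 1: o_1 = (0.0000, 0.0000, 3.0000)
after link 2: o_2 = (-0.5000, -0.8660, 4.0000)
after link 3: o_3 = (2.9641, -2.8660, 8.0000)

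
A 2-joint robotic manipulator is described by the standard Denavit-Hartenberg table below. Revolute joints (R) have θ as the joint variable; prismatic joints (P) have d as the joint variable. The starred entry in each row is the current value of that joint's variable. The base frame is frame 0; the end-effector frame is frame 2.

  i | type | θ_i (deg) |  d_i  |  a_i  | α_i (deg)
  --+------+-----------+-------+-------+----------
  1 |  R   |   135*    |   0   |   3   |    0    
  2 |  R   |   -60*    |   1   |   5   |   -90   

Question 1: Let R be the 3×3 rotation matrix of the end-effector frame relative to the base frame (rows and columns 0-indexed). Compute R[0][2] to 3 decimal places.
-0.966

End-effector z-axis (col 2 of R) = (-0.9659,0.2588,0.0000)
R[0][2] = -0.9659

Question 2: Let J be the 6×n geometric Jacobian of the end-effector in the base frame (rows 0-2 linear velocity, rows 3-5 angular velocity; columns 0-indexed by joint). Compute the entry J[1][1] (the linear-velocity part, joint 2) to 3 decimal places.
axis z_1 = (0.0000,0.0000,1.0000); lever o_n−o_1 = (1.2941,4.8296,1.0000)
cross product → J_v[:, 1] = (-4.8296,1.2941,0.0000)
J_ω[:, 1] = z_1
entry J[1][1] = 1.2941

1.294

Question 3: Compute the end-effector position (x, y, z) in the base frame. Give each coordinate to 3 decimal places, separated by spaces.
after link 1: o_1 = (-2.1213, 2.1213, 0.0000)
after link 2: o_2 = (-0.8272, 6.9509, 1.0000)

-0.827 6.951 1.000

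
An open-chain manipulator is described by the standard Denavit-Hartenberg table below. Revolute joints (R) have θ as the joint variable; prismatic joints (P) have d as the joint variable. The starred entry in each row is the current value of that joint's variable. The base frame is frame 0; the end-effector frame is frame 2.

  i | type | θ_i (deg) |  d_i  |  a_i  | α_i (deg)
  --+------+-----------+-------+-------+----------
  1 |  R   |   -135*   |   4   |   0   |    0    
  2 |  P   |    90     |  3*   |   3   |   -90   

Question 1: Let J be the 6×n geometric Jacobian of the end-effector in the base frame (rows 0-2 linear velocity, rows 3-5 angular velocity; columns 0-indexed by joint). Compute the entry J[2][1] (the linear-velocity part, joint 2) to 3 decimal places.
prismatic axis z_1 = (0.0000,0.0000,1.0000)
J_v[:, 1] = z_1; J_ω[:, 1] = (0,0,0)
entry J[2][1] = 1.0000

1.000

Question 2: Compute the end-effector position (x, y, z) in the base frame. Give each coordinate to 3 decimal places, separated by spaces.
2.121 -2.121 7.000

after link 1: o_1 = (0.0000, 0.0000, 4.0000)
after link 2: o_2 = (2.1213, -2.1213, 7.0000)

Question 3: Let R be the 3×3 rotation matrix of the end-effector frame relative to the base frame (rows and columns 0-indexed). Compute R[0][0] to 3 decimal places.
End-effector x-axis (col 0 of R) = (0.7071,-0.7071,0.0000)
R[0][0] = 0.7071

0.707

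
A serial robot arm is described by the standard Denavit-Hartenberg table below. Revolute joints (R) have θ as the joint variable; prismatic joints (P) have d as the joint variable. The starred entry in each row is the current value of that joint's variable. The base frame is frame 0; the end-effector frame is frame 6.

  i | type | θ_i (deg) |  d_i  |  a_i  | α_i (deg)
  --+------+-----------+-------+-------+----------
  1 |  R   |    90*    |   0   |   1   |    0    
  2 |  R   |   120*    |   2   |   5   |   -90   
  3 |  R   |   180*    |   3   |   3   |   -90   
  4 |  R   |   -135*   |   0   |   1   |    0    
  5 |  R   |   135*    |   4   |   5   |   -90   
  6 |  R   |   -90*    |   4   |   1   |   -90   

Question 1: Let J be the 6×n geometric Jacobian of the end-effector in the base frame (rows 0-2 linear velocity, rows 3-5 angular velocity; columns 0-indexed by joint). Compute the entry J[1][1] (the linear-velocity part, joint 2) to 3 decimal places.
1.839

axis z_1 = (0.0000,0.0000,1.0000); lever o_n−o_1 = (1.8393,1.4001,7.0000)
cross product → J_v[:, 1] = (-1.4001,1.8393,0.0000)
J_ω[:, 1] = z_1
entry J[1][1] = 1.8393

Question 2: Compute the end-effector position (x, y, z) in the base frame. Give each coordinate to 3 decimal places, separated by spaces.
after link 1: o_1 = (0.0000, 1.0000, 0.0000)
after link 2: o_2 = (-4.3301, -1.5000, 2.0000)
after link 3: o_3 = (-0.2321, -2.5981, 2.0000)
after link 4: o_4 = (-0.4909, -3.5640, 2.0000)
after link 5: o_5 = (3.8393, -1.0640, 6.0000)
after link 6: o_6 = (1.8393, 2.4001, 7.0000)

1.839 2.400 7.000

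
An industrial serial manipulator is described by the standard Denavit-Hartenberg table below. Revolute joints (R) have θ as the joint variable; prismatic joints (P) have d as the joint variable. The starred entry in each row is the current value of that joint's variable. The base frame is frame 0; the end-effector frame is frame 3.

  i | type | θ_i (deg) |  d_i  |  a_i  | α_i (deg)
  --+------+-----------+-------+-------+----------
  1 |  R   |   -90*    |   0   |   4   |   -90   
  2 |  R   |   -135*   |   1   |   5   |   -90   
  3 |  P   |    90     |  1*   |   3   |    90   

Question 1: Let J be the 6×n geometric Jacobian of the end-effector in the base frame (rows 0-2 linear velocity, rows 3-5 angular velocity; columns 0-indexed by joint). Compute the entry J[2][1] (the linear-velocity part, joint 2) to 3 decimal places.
2.828

axis z_1 = (1.0000,0.0000,0.0000); lever o_n−o_1 = (-2.0000,2.8284,4.2426)
cross product → J_v[:, 1] = (0.0000,-4.2426,2.8284)
J_ω[:, 1] = z_1
entry J[2][1] = 2.8284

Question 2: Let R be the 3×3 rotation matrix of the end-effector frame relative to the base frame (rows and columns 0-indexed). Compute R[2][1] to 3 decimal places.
End-effector y-axis (col 1 of R) = (0.0000,-0.7071,0.7071)
R[2][1] = 0.7071

0.707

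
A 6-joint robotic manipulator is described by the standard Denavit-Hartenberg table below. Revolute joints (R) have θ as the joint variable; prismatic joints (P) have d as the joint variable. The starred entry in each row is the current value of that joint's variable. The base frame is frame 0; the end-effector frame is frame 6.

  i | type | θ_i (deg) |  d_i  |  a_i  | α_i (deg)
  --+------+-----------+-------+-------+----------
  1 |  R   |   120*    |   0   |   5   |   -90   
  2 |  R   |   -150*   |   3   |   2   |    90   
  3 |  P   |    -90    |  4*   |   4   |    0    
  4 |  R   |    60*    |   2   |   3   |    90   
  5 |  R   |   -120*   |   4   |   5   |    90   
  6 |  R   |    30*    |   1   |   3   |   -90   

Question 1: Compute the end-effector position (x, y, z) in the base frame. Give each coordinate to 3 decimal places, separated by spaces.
after link 1: o_1 = (-2.5000, 4.3301, 0.0000)
after link 2: o_2 = (-4.2321, 1.3301, 1.0000)
after link 3: o_3 = (0.2321, 1.5981, -2.4641)
after link 4: o_4 = (3.1561, -0.4665, -2.8971)
after link 5: o_5 = (2.1875, 5.6393, -1.2296)
after link 6: o_6 = (0.8008, 8.4741, -1.0266)

0.801 8.474 -1.027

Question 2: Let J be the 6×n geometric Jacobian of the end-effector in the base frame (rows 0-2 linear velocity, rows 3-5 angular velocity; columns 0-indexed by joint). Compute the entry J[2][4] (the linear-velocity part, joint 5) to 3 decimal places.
axis z_4 = (0.5335,0.8080,-0.2500); lever o_n−o_4 = (-2.3552,8.9406,1.8705)
cross product → J_v[:, 4] = (3.7466,-0.4091,6.6728)
J_ω[:, 4] = z_4
entry J[2][4] = 6.6728

6.673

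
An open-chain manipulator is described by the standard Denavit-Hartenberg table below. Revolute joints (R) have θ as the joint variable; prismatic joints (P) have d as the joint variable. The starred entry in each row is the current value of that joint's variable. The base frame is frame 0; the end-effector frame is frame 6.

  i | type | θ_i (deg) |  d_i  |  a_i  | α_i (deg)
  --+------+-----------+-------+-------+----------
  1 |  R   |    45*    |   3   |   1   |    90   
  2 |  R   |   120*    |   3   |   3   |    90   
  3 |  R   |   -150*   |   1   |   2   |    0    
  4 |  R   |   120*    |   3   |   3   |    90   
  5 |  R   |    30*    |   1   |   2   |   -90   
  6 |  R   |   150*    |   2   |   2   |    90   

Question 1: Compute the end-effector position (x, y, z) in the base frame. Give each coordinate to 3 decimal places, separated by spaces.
after link 1: o_1 = (0.7071, 0.7071, 3.0000)
after link 2: o_2 = (1.7678, -2.4749, 5.5981)
after link 3: o_3 = (2.2854, -0.5430, 4.5981)
after link 4: o_4 = (2.1433, 1.4362, 8.3481)
after link 5: o_5 = (1.1774, 2.9198, 9.7141)
after link 6: o_6 = (3.7927, 2.5425, 8.7051)

3.793 2.543 8.705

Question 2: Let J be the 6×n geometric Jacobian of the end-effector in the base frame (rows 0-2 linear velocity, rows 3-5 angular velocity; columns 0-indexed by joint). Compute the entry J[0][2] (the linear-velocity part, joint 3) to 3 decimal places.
axis z_2 = (0.6124,0.6124,0.5000); lever o_n−o_2 = (2.0249,5.0174,3.1071)
cross product → J_v[:, 2] = (-0.6060,-0.8902,1.8325)
J_ω[:, 2] = z_2
entry J[0][2] = -0.6060

-0.606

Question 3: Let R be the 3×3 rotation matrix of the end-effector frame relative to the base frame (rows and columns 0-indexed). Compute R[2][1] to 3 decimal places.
End-effector y-axis (col 1 of R) = (0.8602,0.5066,0.0580)
R[2][1] = 0.0580

0.058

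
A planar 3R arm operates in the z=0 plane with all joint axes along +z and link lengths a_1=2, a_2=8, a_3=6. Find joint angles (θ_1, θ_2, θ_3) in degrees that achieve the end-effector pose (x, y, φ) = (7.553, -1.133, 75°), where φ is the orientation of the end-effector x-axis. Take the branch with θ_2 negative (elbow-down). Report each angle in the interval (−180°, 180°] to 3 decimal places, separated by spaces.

-0.011 -59.988 134.999

wrist centre = target − a_3·(cos φ, sin φ) = (6.0001, -6.9286)
cos θ_2 = (84.0059−2²−8²)/(2·2·8) = 0.5002; θ_2 = -59.9878° (elbow-down)
β = atan2(-6.9286,6.0001) = -49.1076°; ψ = atan2(-6.9274,6.0015) = -49.0961°
θ_1 = β − ψ = -0.0115°
θ_3 = φ − θ_1 − θ_2 = 134.9993° (wrapped to (-180°,180°])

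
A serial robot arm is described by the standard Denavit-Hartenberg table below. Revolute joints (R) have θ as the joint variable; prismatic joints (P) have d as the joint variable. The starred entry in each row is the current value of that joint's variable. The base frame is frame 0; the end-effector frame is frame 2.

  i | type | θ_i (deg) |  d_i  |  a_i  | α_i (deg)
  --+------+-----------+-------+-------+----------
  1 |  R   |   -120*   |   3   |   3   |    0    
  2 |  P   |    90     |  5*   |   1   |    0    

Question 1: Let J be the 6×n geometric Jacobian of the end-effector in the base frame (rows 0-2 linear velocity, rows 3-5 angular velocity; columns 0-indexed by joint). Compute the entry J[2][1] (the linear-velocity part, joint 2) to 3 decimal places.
prismatic axis z_1 = (0.0000,0.0000,1.0000)
J_v[:, 1] = z_1; J_ω[:, 1] = (0,0,0)
entry J[2][1] = 1.0000

1.000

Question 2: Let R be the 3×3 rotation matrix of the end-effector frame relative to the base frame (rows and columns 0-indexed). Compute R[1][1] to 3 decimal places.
0.866

End-effector y-axis (col 1 of R) = (0.5000,0.8660,0.0000)
R[1][1] = 0.8660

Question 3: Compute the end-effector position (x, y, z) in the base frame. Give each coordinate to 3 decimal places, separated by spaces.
after link 1: o_1 = (-1.5000, -2.5981, 3.0000)
after link 2: o_2 = (-0.6340, -3.0981, 8.0000)

-0.634 -3.098 8.000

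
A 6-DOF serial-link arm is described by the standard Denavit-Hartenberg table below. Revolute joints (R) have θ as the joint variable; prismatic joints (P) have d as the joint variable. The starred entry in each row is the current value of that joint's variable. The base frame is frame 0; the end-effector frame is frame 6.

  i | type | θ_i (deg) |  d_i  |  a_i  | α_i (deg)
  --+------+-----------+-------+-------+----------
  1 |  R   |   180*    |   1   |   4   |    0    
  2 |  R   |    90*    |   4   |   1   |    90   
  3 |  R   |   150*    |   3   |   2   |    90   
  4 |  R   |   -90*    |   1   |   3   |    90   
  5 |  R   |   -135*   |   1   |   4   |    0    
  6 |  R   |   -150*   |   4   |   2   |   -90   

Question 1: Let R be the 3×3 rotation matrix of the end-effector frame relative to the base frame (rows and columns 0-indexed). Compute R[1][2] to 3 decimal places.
-0.129

End-effector z-axis (col 2 of R) = (-0.9659,-0.1294,0.2241)
R[1][2] = -0.1294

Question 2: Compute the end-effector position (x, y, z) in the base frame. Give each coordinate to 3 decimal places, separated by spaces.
after link 1: o_1 = (-4.0000, 0.0000, 1.0000)
after link 2: o_2 = (-4.0000, -1.0000, 5.0000)
after link 3: o_3 = (-7.0000, 0.7321, 6.0000)
after link 4: o_4 = (-4.0000, 0.2321, 6.8660)
after link 5: o_5 = (-6.8284, 0.7802, 3.9165)
after link 6: o_6 = (-6.3108, -3.6498, 3.5896)

-6.311 -3.650 3.590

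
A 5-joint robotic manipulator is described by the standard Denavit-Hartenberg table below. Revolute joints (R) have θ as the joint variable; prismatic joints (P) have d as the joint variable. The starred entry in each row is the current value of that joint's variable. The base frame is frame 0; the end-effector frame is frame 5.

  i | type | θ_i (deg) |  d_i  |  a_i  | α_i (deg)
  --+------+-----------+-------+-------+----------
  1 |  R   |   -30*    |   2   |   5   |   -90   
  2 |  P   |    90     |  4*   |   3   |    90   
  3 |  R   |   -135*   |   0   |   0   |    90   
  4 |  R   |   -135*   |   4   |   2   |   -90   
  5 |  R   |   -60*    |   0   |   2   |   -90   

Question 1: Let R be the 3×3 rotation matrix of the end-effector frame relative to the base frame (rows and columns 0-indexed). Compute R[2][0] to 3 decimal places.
End-effector x-axis (col 0 of R) = (0.1250,0.9236,0.3624)
R[2][0] = 0.3624

0.362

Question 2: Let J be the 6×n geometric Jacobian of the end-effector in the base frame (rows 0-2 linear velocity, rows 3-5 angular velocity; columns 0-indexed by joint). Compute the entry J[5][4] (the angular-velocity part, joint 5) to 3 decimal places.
0.500

axis z_4 = (-0.8624,-0.0795,0.5000); lever o_n−o_4 = (0.2500,1.8472,0.7247)
cross product → J_v[:, 4] = (-0.9812,0.7500,-1.5731)
J_ω[:, 4] = z_4
entry J[5][4] = 0.5000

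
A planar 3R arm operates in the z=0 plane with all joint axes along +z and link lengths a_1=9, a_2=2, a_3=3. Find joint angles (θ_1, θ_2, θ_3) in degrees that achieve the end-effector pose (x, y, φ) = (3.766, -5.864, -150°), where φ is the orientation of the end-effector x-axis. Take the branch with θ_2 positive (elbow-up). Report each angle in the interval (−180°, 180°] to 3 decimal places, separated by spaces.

wrist centre = target − a_3·(cos φ, sin φ) = (6.3641, -4.3640)
cos θ_2 = (59.5460−9²−2²)/(2·9·2) = -0.7071; θ_2 = 134.9959° (elbow-up)
β = atan2(-4.3640,6.3641) = -34.4394°; ψ = atan2(1.4143,7.5859) = 10.5610°
θ_1 = β − ψ = -45.0004°
θ_3 = φ − θ_1 − θ_2 = 120.0044° (wrapped to (-180°,180°])

-45.000 134.996 120.004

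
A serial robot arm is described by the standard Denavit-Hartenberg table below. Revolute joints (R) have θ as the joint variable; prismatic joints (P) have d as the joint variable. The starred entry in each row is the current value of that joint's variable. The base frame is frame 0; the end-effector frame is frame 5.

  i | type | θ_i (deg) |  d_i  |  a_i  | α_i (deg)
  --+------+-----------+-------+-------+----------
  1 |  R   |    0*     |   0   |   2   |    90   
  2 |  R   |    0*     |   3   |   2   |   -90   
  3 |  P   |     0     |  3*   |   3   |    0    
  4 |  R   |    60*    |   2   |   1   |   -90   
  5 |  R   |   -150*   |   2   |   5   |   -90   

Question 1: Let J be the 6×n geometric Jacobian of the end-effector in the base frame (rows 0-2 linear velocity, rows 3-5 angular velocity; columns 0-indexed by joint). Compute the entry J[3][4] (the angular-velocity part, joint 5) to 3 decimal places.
axis z_4 = (-0.8660,0.5000,0.0000); lever o_n−o_4 = (-3.8971,-2.7500,2.5000)
cross product → J_v[:, 4] = (1.2500,2.1651,4.3301)
J_ω[:, 4] = z_4
entry J[3][4] = -0.8660

-0.866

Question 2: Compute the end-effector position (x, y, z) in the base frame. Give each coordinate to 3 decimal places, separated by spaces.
3.603 -4.884 7.500

after link 1: o_1 = (2.0000, 0.0000, 0.0000)
after link 2: o_2 = (4.0000, -3.0000, 0.0000)
after link 3: o_3 = (7.0000, -3.0000, 3.0000)
after link 4: o_4 = (7.5000, -2.1340, 5.0000)
after link 5: o_5 = (3.6029, -4.8840, 7.5000)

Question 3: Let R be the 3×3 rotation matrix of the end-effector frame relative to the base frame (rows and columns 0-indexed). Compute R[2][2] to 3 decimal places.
0.866

End-effector z-axis (col 2 of R) = (0.2500,0.4330,0.8660)
R[2][2] = 0.8660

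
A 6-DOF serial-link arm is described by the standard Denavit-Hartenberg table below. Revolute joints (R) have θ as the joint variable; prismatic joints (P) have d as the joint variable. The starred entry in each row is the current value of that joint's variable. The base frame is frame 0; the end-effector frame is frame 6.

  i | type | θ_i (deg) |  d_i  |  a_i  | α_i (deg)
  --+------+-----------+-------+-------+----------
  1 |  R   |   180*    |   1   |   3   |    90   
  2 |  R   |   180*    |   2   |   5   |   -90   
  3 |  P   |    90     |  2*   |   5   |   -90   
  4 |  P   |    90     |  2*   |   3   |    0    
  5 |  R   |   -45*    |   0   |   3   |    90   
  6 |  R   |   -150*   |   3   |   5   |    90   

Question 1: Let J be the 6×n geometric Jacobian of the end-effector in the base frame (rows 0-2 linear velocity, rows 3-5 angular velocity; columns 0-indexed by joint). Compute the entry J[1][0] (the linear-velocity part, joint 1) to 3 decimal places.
2.500

axis z_0 = ẑ; lever o_n−o_0 = (2.5000,-4.1808,-1.0619)
cross product → J_v[:, 0] = (4.1808,2.5000,-0.0000)
J_ω[:, 0] = z_0
entry J[1][0] = 2.5000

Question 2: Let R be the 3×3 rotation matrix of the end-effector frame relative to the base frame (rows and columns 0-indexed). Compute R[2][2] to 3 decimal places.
End-effector z-axis (col 2 of R) = (-0.8660,0.3536,-0.3536)
R[2][2] = -0.3536

-0.354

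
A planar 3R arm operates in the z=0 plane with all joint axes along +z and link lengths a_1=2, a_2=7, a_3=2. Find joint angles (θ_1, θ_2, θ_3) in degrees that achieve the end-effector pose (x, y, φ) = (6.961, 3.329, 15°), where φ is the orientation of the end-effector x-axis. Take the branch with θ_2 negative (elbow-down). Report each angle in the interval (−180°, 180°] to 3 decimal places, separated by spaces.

wrist centre = target − a_3·(cos φ, sin φ) = (5.0291, 2.8114)
cos θ_2 = (33.1961−2²−7²)/(2·2·7) = -0.7073; θ_2 = -135.0142° (elbow-down)
β = atan2(2.8114,5.0291) = 29.2058°; ψ = atan2(-4.9485,-2.9510) = -120.8091°
θ_1 = β − ψ = 150.0149°
θ_3 = φ − θ_1 − θ_2 = -0.0007° (wrapped to (-180°,180°])

150.015 -135.014 -0.001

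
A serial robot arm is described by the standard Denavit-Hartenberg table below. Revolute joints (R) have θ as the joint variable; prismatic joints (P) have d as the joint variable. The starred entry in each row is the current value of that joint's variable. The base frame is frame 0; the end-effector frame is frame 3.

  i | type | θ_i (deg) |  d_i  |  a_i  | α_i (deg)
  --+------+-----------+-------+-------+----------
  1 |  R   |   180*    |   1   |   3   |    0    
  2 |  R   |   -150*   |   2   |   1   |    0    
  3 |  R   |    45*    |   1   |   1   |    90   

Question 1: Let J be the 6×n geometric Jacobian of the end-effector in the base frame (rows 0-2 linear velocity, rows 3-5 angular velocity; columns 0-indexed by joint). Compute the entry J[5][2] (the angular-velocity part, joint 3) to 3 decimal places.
1.000

axis z_2 = (0.0000,0.0000,1.0000); lever o_n−o_2 = (0.2588,0.9659,1.0000)
cross product → J_v[:, 2] = (-0.9659,0.2588,0.0000)
J_ω[:, 2] = z_2
entry J[5][2] = 1.0000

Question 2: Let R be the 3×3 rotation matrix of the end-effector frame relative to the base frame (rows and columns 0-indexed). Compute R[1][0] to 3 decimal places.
End-effector x-axis (col 0 of R) = (0.2588,0.9659,0.0000)
R[1][0] = 0.9659

0.966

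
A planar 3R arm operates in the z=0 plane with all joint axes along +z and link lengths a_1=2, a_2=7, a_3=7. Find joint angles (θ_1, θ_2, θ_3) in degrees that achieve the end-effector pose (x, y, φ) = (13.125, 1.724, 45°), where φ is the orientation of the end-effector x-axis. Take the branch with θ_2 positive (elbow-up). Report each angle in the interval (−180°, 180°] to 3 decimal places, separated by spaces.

wrist centre = target − a_3·(cos φ, sin φ) = (8.1753, -3.2257)
cos θ_2 = (77.2402−2²−7²)/(2·2·7) = 0.8657; θ_2 = 30.0348° (elbow-up)
β = atan2(-3.2257,8.1753) = -21.5329°; ψ = atan2(3.5037,8.0601) = 23.4945°
θ_1 = β − ψ = -45.0274°
θ_3 = φ − θ_1 − θ_2 = 59.9926° (wrapped to (-180°,180°])

-45.027 30.035 59.993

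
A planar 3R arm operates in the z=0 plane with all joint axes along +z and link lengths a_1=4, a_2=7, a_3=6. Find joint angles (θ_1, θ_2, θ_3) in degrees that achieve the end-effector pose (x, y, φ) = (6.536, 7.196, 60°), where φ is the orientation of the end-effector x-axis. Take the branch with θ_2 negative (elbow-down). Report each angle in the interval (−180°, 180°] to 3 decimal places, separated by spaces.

wrist centre = target − a_3·(cos φ, sin φ) = (3.5360, 1.9998)
cos θ_2 = (16.5027−4²−7²)/(2·4·7) = -0.8660; θ_2 = -149.9998° (elbow-down)
β = atan2(1.9998,3.5360) = 29.4911°; ψ = atan2(-3.5000,-2.0622) = -120.5060°
θ_1 = β − ψ = 149.9971°
θ_3 = φ − θ_1 − θ_2 = 60.0027° (wrapped to (-180°,180°])

149.997 -150.000 60.003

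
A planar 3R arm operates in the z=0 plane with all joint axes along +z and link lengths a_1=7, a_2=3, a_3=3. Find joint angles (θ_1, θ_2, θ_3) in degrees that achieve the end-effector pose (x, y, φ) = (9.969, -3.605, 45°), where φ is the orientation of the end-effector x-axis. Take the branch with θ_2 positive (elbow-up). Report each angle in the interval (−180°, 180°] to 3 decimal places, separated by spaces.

wrist centre = target − a_3·(cos φ, sin φ) = (7.8477, -5.7263)
cos θ_2 = (94.3768−7²−3²)/(2·7·3) = 0.8661; θ_2 = 29.9898° (elbow-up)
β = atan2(-5.7263,7.8477) = -36.1176°; ψ = atan2(1.4995,9.5983) = 8.8795°
θ_1 = β − ψ = -44.9971°
θ_3 = φ − θ_1 − θ_2 = 60.0073° (wrapped to (-180°,180°])

-44.997 29.990 60.007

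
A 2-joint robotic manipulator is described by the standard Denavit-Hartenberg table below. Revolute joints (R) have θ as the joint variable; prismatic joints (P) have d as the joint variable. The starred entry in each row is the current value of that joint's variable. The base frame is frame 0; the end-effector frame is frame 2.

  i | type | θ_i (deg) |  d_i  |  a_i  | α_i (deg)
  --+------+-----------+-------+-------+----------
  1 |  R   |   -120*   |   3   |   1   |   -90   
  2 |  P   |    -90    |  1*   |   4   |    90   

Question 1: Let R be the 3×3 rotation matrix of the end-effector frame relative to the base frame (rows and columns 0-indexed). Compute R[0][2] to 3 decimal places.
End-effector z-axis (col 2 of R) = (0.5000,0.8660,0.0000)
R[0][2] = 0.5000

0.500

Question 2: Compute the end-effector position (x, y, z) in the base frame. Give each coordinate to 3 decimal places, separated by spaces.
0.366 -1.366 7.000

after link 1: o_1 = (-0.5000, -0.8660, 3.0000)
after link 2: o_2 = (0.3660, -1.3660, 7.0000)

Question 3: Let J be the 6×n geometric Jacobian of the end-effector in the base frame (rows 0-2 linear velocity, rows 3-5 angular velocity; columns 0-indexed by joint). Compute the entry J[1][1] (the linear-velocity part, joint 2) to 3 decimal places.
prismatic axis z_1 = (0.8660,-0.5000,0.0000)
J_v[:, 1] = z_1; J_ω[:, 1] = (0,0,0)
entry J[1][1] = -0.5000

-0.500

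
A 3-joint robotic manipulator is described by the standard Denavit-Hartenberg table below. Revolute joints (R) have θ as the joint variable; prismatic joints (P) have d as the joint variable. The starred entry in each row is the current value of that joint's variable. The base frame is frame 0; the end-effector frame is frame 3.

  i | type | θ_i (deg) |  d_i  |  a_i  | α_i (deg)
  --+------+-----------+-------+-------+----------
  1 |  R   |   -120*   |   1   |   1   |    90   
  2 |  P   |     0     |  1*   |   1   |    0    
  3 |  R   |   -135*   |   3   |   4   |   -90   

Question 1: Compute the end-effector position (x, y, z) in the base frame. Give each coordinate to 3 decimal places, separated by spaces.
-3.050 2.717 -1.828

after link 1: o_1 = (-0.5000, -0.8660, 1.0000)
after link 2: o_2 = (-1.8660, -1.2321, 1.0000)
after link 3: o_3 = (-3.0499, 2.7174, -1.8284)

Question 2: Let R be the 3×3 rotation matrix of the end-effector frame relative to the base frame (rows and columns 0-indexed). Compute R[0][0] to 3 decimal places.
0.354

End-effector x-axis (col 0 of R) = (0.3536,0.6124,-0.7071)
R[0][0] = 0.3536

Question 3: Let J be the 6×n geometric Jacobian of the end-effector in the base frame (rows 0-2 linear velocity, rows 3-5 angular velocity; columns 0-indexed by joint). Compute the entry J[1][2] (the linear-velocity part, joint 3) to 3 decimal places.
-2.449

axis z_2 = (-0.8660,0.5000,0.0000); lever o_n−o_2 = (-1.1839,3.9495,-2.8284)
cross product → J_v[:, 2] = (-1.4142,-2.4495,-2.8284)
J_ω[:, 2] = z_2
entry J[1][2] = -2.4495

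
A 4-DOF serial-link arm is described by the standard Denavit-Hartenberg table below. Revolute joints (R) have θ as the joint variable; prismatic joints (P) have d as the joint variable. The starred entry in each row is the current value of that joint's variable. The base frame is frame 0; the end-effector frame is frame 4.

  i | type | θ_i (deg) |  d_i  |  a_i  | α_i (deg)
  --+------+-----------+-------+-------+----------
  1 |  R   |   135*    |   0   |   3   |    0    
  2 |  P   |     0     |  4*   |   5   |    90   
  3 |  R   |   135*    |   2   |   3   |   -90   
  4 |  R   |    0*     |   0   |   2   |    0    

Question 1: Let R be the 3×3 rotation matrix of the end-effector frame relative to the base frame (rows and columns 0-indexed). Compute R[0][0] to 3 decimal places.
0.500

End-effector x-axis (col 0 of R) = (0.5000,-0.5000,0.7071)
R[0][0] = 0.5000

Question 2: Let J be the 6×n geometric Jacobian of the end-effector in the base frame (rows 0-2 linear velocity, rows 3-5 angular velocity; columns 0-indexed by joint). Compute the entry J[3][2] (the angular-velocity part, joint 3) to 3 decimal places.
axis z_2 = (0.7071,0.7071,0.0000); lever o_n−o_2 = (3.9142,-1.0858,3.5355)
cross product → J_v[:, 2] = (2.5000,-2.5000,-3.5355)
J_ω[:, 2] = z_2
entry J[3][2] = 0.7071

0.707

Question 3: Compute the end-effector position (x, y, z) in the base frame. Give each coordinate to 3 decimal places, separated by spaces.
-1.743 4.571 7.536

after link 1: o_1 = (-2.1213, 2.1213, 0.0000)
after link 2: o_2 = (-5.6569, 5.6569, 4.0000)
after link 3: o_3 = (-2.7426, 5.5711, 6.1213)
after link 4: o_4 = (-1.7426, 4.5711, 7.5355)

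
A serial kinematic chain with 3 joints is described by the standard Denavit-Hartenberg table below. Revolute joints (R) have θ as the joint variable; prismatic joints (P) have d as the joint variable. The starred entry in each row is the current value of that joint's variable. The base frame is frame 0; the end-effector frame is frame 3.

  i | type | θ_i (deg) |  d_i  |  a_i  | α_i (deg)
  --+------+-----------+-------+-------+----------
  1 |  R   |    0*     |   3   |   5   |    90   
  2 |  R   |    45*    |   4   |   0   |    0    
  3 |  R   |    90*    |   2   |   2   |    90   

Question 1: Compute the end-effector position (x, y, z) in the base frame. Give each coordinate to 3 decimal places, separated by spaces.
3.586 -6.000 4.414

after link 1: o_1 = (5.0000, 0.0000, 3.0000)
after link 2: o_2 = (5.0000, -4.0000, 3.0000)
after link 3: o_3 = (3.5858, -6.0000, 4.4142)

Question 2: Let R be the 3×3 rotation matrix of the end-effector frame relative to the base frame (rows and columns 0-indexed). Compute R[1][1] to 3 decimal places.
-1.000

End-effector y-axis (col 1 of R) = (-0.0000,-1.0000,0.0000)
R[1][1] = -1.0000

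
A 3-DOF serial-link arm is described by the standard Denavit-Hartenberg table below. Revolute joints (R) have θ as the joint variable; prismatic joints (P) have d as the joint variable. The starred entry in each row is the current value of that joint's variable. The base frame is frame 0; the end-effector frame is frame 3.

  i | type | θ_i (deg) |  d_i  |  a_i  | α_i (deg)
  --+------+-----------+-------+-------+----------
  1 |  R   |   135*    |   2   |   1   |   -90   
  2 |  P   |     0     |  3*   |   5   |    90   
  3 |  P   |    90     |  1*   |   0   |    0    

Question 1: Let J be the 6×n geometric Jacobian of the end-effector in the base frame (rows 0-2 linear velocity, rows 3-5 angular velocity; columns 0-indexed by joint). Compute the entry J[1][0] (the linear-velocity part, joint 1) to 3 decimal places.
axis z_0 = ẑ; lever o_n−o_0 = (-6.3640,2.1213,3.0000)
cross product → J_v[:, 0] = (-2.1213,-6.3640,0.0000)
J_ω[:, 0] = z_0
entry J[1][0] = -6.3640

-6.364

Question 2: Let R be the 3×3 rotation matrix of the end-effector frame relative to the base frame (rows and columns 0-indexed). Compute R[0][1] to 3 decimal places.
End-effector y-axis (col 1 of R) = (0.7071,-0.7071,0.0000)
R[0][1] = 0.7071

0.707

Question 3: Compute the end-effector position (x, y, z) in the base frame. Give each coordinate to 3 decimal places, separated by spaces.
-6.364 2.121 3.000

after link 1: o_1 = (-0.7071, 0.7071, 2.0000)
after link 2: o_2 = (-6.3640, 2.1213, 2.0000)
after link 3: o_3 = (-6.3640, 2.1213, 3.0000)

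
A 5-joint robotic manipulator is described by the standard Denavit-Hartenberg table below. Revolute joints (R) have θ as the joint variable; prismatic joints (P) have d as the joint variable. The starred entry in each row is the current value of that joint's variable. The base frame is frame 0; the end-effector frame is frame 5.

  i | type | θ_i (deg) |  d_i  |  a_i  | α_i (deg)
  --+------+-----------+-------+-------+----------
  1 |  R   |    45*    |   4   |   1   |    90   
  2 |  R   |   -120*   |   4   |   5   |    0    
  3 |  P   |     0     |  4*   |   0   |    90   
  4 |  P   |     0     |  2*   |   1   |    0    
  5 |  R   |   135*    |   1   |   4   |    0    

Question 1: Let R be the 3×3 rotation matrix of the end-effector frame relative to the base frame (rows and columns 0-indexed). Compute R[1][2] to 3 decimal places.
End-effector z-axis (col 2 of R) = (-0.6124,-0.6124,0.5000)
R[1][2] = -0.6124

-0.612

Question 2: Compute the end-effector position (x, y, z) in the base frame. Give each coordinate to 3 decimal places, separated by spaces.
after link 1: o_1 = (0.7071, 0.7071, 4.0000)
after link 2: o_2 = (1.7678, -3.8891, -0.3301)
after link 3: o_3 = (4.5962, -6.7175, -0.3301)
after link 4: o_4 = (3.0179, -8.2958, -0.1962)
after link 5: o_5 = (5.4055, -9.9082, 2.7533)

5.406 -9.908 2.753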